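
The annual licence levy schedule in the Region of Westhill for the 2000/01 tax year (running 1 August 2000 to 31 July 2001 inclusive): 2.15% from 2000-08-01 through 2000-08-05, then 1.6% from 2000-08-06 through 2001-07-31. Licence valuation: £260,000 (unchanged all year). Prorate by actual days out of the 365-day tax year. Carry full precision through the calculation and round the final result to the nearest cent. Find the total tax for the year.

£4,179.59

2000-08-01 to 2000-08-05: 5 days at 2.15% → £260,000 × 2.15% × 5/365 = £76.5753
2000-08-06 to 2001-07-31: 360 days at 1.6% → £260,000 × 1.6% × 360/365 = £4,103.0137
Total = £4,179.5890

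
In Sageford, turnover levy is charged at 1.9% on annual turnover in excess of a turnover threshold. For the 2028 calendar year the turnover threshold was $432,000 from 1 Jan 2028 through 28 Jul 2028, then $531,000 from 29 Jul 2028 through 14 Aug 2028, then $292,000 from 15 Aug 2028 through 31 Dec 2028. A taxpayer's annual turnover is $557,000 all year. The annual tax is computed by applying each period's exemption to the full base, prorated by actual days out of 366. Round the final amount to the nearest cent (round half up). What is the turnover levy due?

$3,297.85

1 Jan – 28 Jul 2028: 210 days, exemption $432,000 → ($557,000 − $432,000) × 1.9% × 210/366 = $1,362.7049
29 Jul – 14 Aug 2028: 17 days, exemption $531,000 → ($557,000 − $531,000) × 1.9% × 17/366 = $22.9454
15 Aug – 31 Dec 2028: 139 days, exemption $292,000 → ($557,000 − $292,000) × 1.9% × 139/366 = $1,912.1995
Total = $3,297.8497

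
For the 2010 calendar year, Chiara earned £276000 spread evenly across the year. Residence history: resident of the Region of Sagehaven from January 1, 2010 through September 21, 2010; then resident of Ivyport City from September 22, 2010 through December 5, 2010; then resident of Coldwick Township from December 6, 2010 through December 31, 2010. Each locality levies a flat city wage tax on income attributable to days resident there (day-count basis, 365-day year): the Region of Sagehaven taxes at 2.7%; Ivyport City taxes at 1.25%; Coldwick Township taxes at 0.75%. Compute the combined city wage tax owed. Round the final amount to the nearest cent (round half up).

The Region of Sagehaven, January 1 – September 21, 2010: 264 days → £276000 × 2.7% × 264/365 = £5389.9397
Ivyport City, September 22 – December 5, 2010: 75 days → £276000 × 1.25% × 75/365 = £708.9041
Coldwick Township, December 6 – December 31, 2010: 26 days → £276000 × 0.75% × 26/365 = £147.4521
Total = £6246.2959

£6246.30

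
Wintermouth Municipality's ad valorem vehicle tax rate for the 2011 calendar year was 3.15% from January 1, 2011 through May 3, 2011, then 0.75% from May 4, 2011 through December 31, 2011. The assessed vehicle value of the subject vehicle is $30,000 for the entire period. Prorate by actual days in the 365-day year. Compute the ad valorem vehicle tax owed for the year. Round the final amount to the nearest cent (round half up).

$467.63

January 1 – May 3, 2011: 123 days at 3.15% → $30,000 × 3.15% × 123/365 = $318.4521
May 4 – December 31, 2011: 242 days at 0.75% → $30,000 × 0.75% × 242/365 = $149.1781
Total = $467.6301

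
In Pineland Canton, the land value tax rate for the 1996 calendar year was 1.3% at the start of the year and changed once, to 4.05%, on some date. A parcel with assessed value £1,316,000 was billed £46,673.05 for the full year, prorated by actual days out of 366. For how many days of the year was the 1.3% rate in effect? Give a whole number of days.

67 days

Let d = days at the first rate; then 366 − d days at the second rate.
£1,316,000 × [1.3%·d + 4.05%·(366−d)] / 366 = £46,673.05
Solving gives d = 67, so the new rate took effect on 8 Mar 1996.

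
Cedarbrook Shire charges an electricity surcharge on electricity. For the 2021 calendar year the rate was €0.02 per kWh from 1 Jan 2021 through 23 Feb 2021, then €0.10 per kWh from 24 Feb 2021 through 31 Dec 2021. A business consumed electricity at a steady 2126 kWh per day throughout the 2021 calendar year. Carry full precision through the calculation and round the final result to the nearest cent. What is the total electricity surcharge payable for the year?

1 Jan – 23 Feb 2021: 54 days × 2126 kWh/day = 114,804 kWh at €0.02/kWh → €2,296.08
24 Feb – 31 Dec 2021: 311 days × 2126 kWh/day = 661,186 kWh at €0.10/kWh → €66,118.60

€68,414.68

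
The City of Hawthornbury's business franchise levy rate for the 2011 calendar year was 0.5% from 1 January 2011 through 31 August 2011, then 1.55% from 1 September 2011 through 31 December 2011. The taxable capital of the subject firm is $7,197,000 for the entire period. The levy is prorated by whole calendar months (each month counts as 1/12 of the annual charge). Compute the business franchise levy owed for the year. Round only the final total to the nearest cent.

$61,174.50

1 January – 31 August 2011: 8 months at 0.5% → $7,197,000 × 0.5% × 8/12 = $23,990.0000
1 September – 31 December 2011: 4 months at 1.55% → $7,197,000 × 1.55% × 4/12 = $37,184.5000
Total = $61,174.5000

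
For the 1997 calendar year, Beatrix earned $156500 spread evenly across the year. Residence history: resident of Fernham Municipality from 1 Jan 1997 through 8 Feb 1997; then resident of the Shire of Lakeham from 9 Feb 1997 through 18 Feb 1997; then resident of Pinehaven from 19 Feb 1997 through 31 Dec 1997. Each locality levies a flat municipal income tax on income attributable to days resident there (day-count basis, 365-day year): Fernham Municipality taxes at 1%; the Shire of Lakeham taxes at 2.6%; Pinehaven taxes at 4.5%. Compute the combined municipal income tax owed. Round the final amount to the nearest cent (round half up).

$6375.77

Fernham Municipality, 1 Jan – 8 Feb 1997: 39 days → $156500 × 1% × 39/365 = $167.2192
The Shire of Lakeham, 9 Feb – 18 Feb 1997: 10 days → $156500 × 2.6% × 10/365 = $111.4795
Pinehaven, 19 Feb – 31 Dec 1997: 316 days → $156500 × 4.5% × 316/365 = $6097.0685
Total = $6375.7671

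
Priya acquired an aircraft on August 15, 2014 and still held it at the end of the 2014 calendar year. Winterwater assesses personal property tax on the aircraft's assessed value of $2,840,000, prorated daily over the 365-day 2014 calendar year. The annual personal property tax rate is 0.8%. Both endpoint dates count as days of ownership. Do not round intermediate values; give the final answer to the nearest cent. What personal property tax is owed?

Days held (August 15 – December 31, 2014): 139 out of 365
Tax = $2,840,000 × 0.8% × 139/365 = $8,652.2740

$8,652.27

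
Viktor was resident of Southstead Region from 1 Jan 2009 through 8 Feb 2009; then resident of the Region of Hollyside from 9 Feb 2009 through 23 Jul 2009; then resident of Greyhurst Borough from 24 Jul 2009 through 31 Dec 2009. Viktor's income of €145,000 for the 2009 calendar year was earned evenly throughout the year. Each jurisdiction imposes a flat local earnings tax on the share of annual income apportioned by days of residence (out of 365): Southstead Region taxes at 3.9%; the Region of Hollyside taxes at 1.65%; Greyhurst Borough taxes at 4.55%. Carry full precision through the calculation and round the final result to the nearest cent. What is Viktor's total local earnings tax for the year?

Southstead Region, 1 Jan – 8 Feb 2009: 39 days → €145,000 × 3.9% × 39/365 = €604.2329
The Region of Hollyside, 9 Feb – 23 Jul 2009: 165 days → €145,000 × 1.65% × 165/365 = €1,081.5411
Greyhurst Borough, 24 Jul – 31 Dec 2009: 161 days → €145,000 × 4.55% × 161/365 = €2,910.1301
Total = €4,595.9041

€4,595.90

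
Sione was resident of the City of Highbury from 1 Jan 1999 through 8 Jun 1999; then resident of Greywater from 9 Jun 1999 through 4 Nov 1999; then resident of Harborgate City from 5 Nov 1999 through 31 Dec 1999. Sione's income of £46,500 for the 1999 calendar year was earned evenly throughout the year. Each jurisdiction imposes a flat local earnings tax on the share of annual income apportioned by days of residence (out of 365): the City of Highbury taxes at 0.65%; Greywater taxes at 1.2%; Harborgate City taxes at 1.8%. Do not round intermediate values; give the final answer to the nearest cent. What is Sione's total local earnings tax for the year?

£490.16

The City of Highbury, 1 Jan – 8 Jun 1999: 159 days → £46,500 × 0.65% × 159/365 = £131.6651
Greywater, 9 Jun – 4 Nov 1999: 149 days → £46,500 × 1.2% × 149/365 = £227.7863
Harborgate City, 5 Nov – 31 Dec 1999: 57 days → £46,500 × 1.8% × 57/365 = £130.7096
Total = £490.1610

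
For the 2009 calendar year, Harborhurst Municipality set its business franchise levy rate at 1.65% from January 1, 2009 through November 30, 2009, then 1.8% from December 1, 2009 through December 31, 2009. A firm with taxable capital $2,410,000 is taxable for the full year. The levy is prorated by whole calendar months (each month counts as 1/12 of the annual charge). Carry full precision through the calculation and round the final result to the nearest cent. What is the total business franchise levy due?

$40,066.25

January 1 – November 30, 2009: 11 months at 1.65% → $2,410,000 × 1.65% × 11/12 = $36,451.2500
December 1 – December 31, 2009: 1 month at 1.8% → $2,410,000 × 1.8% × 1/12 = $3,615.0000
Total = $40,066.2500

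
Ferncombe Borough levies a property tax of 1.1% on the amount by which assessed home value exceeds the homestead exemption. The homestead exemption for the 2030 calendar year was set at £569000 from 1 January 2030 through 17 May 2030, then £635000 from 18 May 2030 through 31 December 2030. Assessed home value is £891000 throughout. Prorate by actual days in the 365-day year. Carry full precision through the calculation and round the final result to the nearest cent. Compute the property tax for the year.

1 January – 17 May 2030: 137 days, exemption £569000 → (£891000 − £569000) × 1.1% × 137/365 = £1329.4630
18 May – 31 December 2030: 228 days, exemption £635000 → (£891000 − £635000) × 1.1% × 228/365 = £1759.0356
Total = £3088.4986

£3088.50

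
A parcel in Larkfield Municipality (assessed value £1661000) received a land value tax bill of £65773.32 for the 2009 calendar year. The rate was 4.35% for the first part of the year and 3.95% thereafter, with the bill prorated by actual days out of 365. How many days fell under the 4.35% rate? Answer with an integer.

Let d = days at the first rate; then 365 − d days at the second rate.
£1661000 × [4.35%·d + 3.95%·(365−d)] / 365 = £65773.32
Solving gives d = 9, so the new rate took effect on 10 Jan 2009.

9 days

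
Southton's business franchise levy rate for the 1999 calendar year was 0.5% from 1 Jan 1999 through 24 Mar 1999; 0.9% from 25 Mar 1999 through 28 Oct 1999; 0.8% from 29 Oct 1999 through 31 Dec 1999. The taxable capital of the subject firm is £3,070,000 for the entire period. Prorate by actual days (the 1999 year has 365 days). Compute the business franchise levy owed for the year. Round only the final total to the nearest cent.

1 Jan – 24 Mar 1999: 83 days at 0.5% → £3,070,000 × 0.5% × 83/365 = £3,490.5479
25 Mar – 28 Oct 1999: 218 days at 0.9% → £3,070,000 × 0.9% × 218/365 = £16,502.3014
29 Oct – 31 Dec 1999: 64 days at 0.8% → £3,070,000 × 0.8% × 64/365 = £4,306.4110
Total = £24,299.2603

£24,299.26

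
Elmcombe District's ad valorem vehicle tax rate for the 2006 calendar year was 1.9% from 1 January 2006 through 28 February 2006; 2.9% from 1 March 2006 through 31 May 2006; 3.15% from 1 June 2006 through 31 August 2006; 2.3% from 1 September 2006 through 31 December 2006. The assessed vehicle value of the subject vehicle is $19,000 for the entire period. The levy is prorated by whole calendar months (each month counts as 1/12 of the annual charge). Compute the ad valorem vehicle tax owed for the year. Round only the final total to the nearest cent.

$493.21

1 January – 28 February 2006: 2 months at 1.9% → $19,000 × 1.9% × 2/12 = $60.1667
1 March – 31 May 2006: 3 months at 2.9% → $19,000 × 2.9% × 3/12 = $137.7500
1 June – 31 August 2006: 3 months at 3.15% → $19,000 × 3.15% × 3/12 = $149.6250
1 September – 31 December 2006: 4 months at 2.3% → $19,000 × 2.3% × 4/12 = $145.6667
Total = $493.2083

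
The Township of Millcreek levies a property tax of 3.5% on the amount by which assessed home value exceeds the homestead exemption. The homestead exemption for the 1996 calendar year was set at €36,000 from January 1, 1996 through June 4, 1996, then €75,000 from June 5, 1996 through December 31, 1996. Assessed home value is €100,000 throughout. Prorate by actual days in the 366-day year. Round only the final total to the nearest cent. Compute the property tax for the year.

January 1 – June 4, 1996: 156 days, exemption €36,000 → (€100,000 − €36,000) × 3.5% × 156/366 = €954.7541
June 5 – December 31, 1996: 210 days, exemption €75,000 → (€100,000 − €75,000) × 3.5% × 210/366 = €502.0492
Total = €1,456.8033

€1,456.80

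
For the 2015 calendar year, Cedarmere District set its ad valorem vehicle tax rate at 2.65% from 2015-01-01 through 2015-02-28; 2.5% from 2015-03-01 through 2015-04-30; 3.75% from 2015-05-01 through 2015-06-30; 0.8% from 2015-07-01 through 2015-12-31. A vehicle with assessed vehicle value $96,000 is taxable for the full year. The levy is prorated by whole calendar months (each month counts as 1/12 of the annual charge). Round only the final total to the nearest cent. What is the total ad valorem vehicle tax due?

$1,808.00

2015-01-01 to 2015-02-28: 2 months at 2.65% → $96,000 × 2.65% × 2/12 = $424.0000
2015-03-01 to 2015-04-30: 2 months at 2.5% → $96,000 × 2.5% × 2/12 = $400.0000
2015-05-01 to 2015-06-30: 2 months at 3.75% → $96,000 × 3.75% × 2/12 = $600.0000
2015-07-01 to 2015-12-31: 6 months at 0.8% → $96,000 × 0.8% × 6/12 = $384.0000
Total = $1,808.0000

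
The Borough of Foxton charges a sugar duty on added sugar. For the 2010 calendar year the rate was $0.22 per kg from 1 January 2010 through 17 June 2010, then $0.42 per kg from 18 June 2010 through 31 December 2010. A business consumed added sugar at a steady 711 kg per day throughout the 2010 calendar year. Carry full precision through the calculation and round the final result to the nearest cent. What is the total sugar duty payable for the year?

1 January – 17 June 2010: 168 days × 711 kg/day = 119,448 kg at $0.22/kg → $26,278.56
18 June – 31 December 2010: 197 days × 711 kg/day = 140,067 kg at $0.42/kg → $58,828.14

$85,106.70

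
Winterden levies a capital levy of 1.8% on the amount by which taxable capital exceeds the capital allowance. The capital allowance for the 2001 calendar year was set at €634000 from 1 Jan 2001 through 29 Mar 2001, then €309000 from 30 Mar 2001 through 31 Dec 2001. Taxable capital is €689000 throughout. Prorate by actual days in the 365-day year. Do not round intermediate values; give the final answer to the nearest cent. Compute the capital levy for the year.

€5429.59

1 Jan – 29 Mar 2001: 88 days, exemption €634000 → (€689000 − €634000) × 1.8% × 88/365 = €238.6849
30 Mar – 31 Dec 2001: 277 days, exemption €309000 → (€689000 − €309000) × 1.8% × 277/365 = €5190.9041
Total = €5429.5890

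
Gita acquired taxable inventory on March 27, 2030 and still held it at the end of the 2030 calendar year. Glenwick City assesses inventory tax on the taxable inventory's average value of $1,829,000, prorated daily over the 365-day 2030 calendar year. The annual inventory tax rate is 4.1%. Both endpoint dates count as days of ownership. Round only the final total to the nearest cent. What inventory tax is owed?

$57,525.81

Days held (March 27 – December 31, 2030): 280 out of 365
Tax = $1,829,000 × 4.1% × 280/365 = $57,525.8082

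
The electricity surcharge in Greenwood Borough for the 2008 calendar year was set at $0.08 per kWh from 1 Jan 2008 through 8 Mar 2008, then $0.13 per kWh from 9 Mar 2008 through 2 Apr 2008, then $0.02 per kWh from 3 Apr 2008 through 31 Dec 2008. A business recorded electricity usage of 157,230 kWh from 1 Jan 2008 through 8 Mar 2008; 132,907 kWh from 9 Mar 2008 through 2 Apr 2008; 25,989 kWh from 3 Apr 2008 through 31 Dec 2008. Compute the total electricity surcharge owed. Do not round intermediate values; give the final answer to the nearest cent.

1 Jan – 8 Mar 2008: 157,230 kWh at $0.08/kWh → $12,578.40
9 Mar – 2 Apr 2008: 132,907 kWh at $0.13/kWh → $17,277.91
3 Apr – 31 Dec 2008: 25,989 kWh at $0.02/kWh → $519.78

$30,376.09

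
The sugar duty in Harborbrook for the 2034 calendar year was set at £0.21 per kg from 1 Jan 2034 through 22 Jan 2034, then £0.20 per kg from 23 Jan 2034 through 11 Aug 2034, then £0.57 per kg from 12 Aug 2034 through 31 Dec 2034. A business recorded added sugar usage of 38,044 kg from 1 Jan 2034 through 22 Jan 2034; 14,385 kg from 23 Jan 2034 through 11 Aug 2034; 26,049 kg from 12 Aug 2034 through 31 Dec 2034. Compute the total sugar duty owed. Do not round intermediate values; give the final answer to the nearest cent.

£25,714.17

1 Jan – 22 Jan 2034: 38,044 kg at £0.21/kg → £7,989.24
23 Jan – 11 Aug 2034: 14,385 kg at £0.20/kg → £2,877.00
12 Aug – 31 Dec 2034: 26,049 kg at £0.57/kg → £14,847.93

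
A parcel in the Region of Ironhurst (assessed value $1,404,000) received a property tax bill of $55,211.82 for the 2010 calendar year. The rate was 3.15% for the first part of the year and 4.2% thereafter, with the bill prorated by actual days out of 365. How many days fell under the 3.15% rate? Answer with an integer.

Let d = days at the first rate; then 365 − d days at the second rate.
$1,404,000 × [3.15%·d + 4.2%·(365−d)] / 365 = $55,211.82
Solving gives d = 93, so the new rate took effect on 4 Apr 2010.

93 days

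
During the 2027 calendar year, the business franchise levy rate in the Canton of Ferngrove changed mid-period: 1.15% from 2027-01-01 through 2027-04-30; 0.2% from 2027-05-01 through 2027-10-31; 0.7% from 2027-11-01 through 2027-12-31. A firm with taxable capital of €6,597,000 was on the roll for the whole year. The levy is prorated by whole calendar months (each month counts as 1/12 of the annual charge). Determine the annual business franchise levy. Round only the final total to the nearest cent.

€39,582.00

2027-01-01 to 2027-04-30: 4 months at 1.15% → €6,597,000 × 1.15% × 4/12 = €25,288.5000
2027-05-01 to 2027-10-31: 6 months at 0.2% → €6,597,000 × 0.2% × 6/12 = €6,597.0000
2027-11-01 to 2027-12-31: 2 months at 0.7% → €6,597,000 × 0.7% × 2/12 = €7,696.5000
Total = €39,582.0000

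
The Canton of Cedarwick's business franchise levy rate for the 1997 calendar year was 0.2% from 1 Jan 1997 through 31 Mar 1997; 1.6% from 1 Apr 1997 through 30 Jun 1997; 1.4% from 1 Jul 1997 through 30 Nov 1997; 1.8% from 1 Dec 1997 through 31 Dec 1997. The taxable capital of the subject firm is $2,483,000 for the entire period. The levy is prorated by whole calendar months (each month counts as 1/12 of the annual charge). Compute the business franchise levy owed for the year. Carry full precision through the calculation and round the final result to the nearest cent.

$29,382.17

1 Jan – 31 Mar 1997: 3 months at 0.2% → $2,483,000 × 0.2% × 3/12 = $1,241.5000
1 Apr – 30 Jun 1997: 3 months at 1.6% → $2,483,000 × 1.6% × 3/12 = $9,932.0000
1 Jul – 30 Nov 1997: 5 months at 1.4% → $2,483,000 × 1.4% × 5/12 = $14,484.1667
1 Dec – 31 Dec 1997: 1 month at 1.8% → $2,483,000 × 1.8% × 1/12 = $3,724.5000
Total = $29,382.1667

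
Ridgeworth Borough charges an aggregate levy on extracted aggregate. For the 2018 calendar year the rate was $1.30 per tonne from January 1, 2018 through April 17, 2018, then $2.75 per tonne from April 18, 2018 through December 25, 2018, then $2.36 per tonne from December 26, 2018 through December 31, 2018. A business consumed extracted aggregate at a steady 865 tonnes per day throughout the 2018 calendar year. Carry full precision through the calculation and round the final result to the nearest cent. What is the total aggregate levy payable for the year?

$732,014.90

January 1 – April 17, 2018: 107 days × 865 tonnes/day = 92,555 tonnes at $1.30/tonne → $120,321.50
April 18 – December 25, 2018: 252 days × 865 tonnes/day = 217,980 tonnes at $2.75/tonne → $599,445.00
December 26 – December 31, 2018: 6 days × 865 tonnes/day = 5,190 tonnes at $2.36/tonne → $12,248.40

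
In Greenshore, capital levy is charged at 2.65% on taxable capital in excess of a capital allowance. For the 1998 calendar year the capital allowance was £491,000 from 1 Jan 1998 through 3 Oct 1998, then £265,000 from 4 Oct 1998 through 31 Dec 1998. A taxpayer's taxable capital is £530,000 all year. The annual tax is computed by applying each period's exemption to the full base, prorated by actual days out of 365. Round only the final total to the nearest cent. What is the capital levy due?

£2,493.83

1 Jan – 3 Oct 1998: 276 days, exemption £491,000 → (£530,000 − £491,000) × 2.65% × 276/365 = £781.4959
4 Oct – 31 Dec 1998: 89 days, exemption £265,000 → (£530,000 − £265,000) × 2.65% × 89/365 = £1,712.3356
Total = £2,493.8315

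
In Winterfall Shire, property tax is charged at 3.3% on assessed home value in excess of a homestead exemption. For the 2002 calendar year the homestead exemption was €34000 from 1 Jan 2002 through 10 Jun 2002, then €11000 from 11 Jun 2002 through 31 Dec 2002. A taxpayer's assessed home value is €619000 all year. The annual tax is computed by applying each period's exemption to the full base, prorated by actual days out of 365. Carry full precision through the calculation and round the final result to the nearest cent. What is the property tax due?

€19729.21

1 Jan – 10 Jun 2002: 161 days, exemption €34000 → (€619000 − €34000) × 3.3% × 161/365 = €8515.3562
11 Jun – 31 Dec 2002: 204 days, exemption €11000 → (€619000 − €11000) × 3.3% × 204/365 = €11213.8521
Total = €19729.2082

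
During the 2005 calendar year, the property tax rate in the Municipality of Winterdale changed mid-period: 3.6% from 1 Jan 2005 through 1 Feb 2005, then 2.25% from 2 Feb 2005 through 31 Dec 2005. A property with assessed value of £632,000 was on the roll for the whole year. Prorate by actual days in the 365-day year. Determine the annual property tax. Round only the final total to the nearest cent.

£14,968.01

1 Jan – 1 Feb 2005: 32 days at 3.6% → £632,000 × 3.6% × 32/365 = £1,994.6959
2 Feb – 31 Dec 2005: 333 days at 2.25% → £632,000 × 2.25% × 333/365 = £12,973.3151
Total = £14,968.0110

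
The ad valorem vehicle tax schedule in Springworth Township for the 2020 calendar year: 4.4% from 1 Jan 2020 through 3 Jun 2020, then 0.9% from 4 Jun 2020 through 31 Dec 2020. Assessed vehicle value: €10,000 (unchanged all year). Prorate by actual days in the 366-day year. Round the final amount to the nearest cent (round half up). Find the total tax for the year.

€238.22

1 Jan – 3 Jun 2020: 155 days at 4.4% → €10,000 × 4.4% × 155/366 = €186.3388
4 Jun – 31 Dec 2020: 211 days at 0.9% → €10,000 × 0.9% × 211/366 = €51.8852
Total = €238.2240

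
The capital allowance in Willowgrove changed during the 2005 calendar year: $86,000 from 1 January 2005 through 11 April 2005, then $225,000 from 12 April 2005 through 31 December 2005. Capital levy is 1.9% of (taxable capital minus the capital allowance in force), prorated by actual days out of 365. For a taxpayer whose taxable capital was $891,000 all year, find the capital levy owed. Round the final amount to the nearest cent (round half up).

$13,384.80

1 January – 11 April 2005: 101 days, exemption $86,000 → ($891,000 − $86,000) × 1.9% × 101/365 = $4,232.3151
12 April – 31 December 2005: 264 days, exemption $225,000 → ($891,000 − $225,000) × 1.9% × 264/365 = $9,152.4822
Total = $13,384.7973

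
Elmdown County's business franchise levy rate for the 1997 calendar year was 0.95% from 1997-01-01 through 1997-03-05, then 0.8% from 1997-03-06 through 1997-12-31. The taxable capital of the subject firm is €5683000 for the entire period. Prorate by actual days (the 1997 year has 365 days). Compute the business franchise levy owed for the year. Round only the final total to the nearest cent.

1997-01-01 to 1997-03-05: 64 days at 0.95% → €5683000 × 0.95% × 64/365 = €9466.4767
1997-03-06 to 1997-12-31: 301 days at 0.8% → €5683000 × 0.8% × 301/365 = €37492.2301
Total = €46958.7068

€46958.71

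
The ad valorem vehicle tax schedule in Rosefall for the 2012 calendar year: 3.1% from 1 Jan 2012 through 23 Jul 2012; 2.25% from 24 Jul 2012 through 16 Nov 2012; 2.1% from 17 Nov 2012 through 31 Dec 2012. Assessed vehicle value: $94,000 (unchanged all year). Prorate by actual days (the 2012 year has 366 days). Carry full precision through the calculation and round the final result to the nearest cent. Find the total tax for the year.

1 Jan – 23 Jul 2012: 205 days at 3.1% → $94,000 × 3.1% × 205/366 = $1,632.1585
24 Jul – 16 Nov 2012: 116 days at 2.25% → $94,000 × 2.25% × 116/366 = $670.3279
17 Nov – 31 Dec 2012: 45 days at 2.1% → $94,000 × 2.1% × 45/366 = $242.7049
Total = $2,545.1913

$2,545.19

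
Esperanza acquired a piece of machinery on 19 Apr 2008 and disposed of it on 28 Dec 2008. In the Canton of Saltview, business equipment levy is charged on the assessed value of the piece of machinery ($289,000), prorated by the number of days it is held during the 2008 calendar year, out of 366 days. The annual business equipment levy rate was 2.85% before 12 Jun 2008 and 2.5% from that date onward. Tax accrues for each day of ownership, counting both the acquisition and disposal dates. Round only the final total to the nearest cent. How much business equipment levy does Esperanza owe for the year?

$5,163.31

19 Apr – 11 Jun 2008: 54 days at 2.85% → $289,000 × 2.85% × 54/366 = $1,215.2213
12 Jun – 28 Dec 2008: 200 days at 2.5% → $289,000 × 2.5% × 200/366 = $3,948.0874
Total = $5,163.3087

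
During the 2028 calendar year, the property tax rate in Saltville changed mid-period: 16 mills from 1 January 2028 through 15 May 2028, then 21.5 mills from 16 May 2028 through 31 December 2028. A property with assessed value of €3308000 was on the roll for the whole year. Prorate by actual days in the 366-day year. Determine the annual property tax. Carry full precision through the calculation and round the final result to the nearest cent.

1 January – 15 May 2028: 136 days at 16 mills → €3308000 × 1.6% × 136/366 = €19667.2350
16 May – 31 December 2028: 230 days at 21.5 mills → €3308000 × 2.15% × 230/366 = €44694.1530
Total = €64361.3880

€64361.39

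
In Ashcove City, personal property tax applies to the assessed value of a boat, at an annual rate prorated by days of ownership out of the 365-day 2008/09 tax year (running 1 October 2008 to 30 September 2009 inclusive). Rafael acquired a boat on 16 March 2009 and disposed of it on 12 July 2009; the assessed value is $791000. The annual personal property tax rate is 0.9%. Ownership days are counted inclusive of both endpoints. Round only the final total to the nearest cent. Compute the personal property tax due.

Days held (16 March – 12 July 2009): 119 out of 365
Tax = $791000 × 0.9% × 119/365 = $2320.9890

$2320.99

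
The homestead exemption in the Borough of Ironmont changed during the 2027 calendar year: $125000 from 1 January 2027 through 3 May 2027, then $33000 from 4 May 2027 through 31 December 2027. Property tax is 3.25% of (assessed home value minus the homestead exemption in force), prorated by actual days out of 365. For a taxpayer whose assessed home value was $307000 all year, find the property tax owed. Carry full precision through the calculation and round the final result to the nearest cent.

1 January – 3 May 2027: 123 days, exemption $125000 → ($307000 − $125000) × 3.25% × 123/365 = $1993.2740
4 May – 31 December 2027: 242 days, exemption $33000 → ($307000 − $33000) × 3.25% × 242/365 = $5904.1370
Total = $7897.4110

$7897.41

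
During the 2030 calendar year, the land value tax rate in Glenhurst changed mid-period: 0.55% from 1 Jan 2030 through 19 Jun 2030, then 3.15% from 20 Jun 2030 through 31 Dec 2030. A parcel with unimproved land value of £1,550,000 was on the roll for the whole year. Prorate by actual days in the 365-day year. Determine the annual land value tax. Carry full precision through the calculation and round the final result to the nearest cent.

£30,055.14

1 Jan – 19 Jun 2030: 170 days at 0.55% → £1,550,000 × 0.55% × 170/365 = £3,970.5479
20 Jun – 31 Dec 2030: 195 days at 3.15% → £1,550,000 × 3.15% × 195/365 = £26,084.5890
Total = £30,055.1370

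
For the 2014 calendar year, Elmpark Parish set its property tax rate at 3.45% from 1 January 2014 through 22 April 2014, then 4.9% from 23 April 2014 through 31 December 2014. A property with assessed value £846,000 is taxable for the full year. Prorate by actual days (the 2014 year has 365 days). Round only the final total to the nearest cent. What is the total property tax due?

£37,689.88

1 January – 22 April 2014: 112 days at 3.45% → £846,000 × 3.45% × 112/365 = £8,956.0110
23 April – 31 December 2014: 253 days at 4.9% → £846,000 × 4.9% × 253/365 = £28,733.8685
Total = £37,689.8795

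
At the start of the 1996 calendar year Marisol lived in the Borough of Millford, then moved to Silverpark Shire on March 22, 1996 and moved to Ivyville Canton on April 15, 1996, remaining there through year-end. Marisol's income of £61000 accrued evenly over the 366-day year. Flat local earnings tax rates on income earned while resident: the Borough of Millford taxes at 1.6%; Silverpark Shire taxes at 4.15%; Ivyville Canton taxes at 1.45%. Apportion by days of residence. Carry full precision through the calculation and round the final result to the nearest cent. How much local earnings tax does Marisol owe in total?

£1012.75

The Borough of Millford, January 1 – March 21, 1996: 81 days → £61000 × 1.6% × 81/366 = £216.0000
Silverpark Shire, March 22 – April 14, 1996: 24 days → £61000 × 4.15% × 24/366 = £166.0000
Ivyville Canton, April 15 – December 31, 1996: 261 days → £61000 × 1.45% × 261/366 = £630.7500
Total = £1012.7500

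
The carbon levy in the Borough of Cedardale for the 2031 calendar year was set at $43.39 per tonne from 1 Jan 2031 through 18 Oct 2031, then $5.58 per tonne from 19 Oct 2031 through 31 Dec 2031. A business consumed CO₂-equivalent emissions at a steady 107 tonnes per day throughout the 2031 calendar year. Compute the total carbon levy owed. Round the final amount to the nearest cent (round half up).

1 Jan – 18 Oct 2031: 291 days × 107 tonnes/day = 31,137 tonnes at $43.39/tonne → $1,351,034.43
19 Oct – 31 Dec 2031: 74 days × 107 tonnes/day = 7,918 tonnes at $5.58/tonne → $44,182.44

$1,395,216.87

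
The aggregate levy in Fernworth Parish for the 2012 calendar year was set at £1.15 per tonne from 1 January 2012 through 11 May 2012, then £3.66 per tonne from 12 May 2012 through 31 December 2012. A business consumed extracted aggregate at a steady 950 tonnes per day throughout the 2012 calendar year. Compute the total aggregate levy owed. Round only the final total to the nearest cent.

£957,828.00

1 January – 11 May 2012: 132 days × 950 tonnes/day = 125,400 tonnes at £1.15/tonne → £144,210.00
12 May – 31 December 2012: 234 days × 950 tonnes/day = 222,300 tonnes at £3.66/tonne → £813,618.00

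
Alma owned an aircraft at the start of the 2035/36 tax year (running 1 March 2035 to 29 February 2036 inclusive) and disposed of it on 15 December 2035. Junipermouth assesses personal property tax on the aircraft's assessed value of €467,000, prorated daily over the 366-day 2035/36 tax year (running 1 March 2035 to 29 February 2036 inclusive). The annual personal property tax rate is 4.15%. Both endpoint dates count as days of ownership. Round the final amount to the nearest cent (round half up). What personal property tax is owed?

€15,356.13

Days held (1 March – 15 December 2035): 290 out of 366
Tax = €467,000 × 4.15% × 290/366 = €15,356.1339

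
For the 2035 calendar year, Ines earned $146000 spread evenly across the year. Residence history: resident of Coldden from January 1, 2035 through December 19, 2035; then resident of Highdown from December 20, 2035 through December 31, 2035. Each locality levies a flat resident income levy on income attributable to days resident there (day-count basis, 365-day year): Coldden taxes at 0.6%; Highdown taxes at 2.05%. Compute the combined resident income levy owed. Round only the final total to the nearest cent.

$945.60

Coldden, January 1 – December 19, 2035: 353 days → $146000 × 0.6% × 353/365 = $847.2000
Highdown, December 20 – December 31, 2035: 12 days → $146000 × 2.05% × 12/365 = $98.4000
Total = $945.6000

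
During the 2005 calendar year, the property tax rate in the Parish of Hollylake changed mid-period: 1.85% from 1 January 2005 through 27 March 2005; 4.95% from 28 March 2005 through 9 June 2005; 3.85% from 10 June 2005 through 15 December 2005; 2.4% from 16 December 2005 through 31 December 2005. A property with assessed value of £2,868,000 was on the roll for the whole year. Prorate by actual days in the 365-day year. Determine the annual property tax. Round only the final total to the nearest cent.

£101,476.13

1 January – 27 March 2005: 86 days at 1.85% → £2,868,000 × 1.85% × 86/365 = £12,501.3370
28 March – 9 June 2005: 74 days at 4.95% → £2,868,000 × 4.95% × 74/365 = £28,782.1479
10 June – 15 December 2005: 189 days at 3.85% → £2,868,000 × 3.85% × 189/365 = £57,175.3479
16 December – 31 December 2005: 16 days at 2.4% → £2,868,000 × 2.4% × 16/365 = £3,017.2932
Total = £101,476.1260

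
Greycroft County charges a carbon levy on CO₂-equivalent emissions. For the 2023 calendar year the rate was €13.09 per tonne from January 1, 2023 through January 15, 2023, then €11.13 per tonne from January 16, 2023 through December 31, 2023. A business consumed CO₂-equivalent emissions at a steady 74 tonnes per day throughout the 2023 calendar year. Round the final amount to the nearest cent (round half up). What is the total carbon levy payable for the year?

€302,796.90

January 1 – January 15, 2023: 15 days × 74 tonnes/day = 1,110 tonnes at €13.09/tonne → €14,529.90
January 16 – December 31, 2023: 350 days × 74 tonnes/day = 25,900 tonnes at €11.13/tonne → €288,267.00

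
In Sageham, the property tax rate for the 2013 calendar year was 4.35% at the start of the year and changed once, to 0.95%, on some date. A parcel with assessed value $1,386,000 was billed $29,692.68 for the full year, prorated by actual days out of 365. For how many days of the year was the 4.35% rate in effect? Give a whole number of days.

128 days

Let d = days at the first rate; then 365 − d days at the second rate.
$1,386,000 × [4.35%·d + 0.95%·(365−d)] / 365 = $29,692.68
Solving gives d = 128, so the new rate took effect on 9 May 2013.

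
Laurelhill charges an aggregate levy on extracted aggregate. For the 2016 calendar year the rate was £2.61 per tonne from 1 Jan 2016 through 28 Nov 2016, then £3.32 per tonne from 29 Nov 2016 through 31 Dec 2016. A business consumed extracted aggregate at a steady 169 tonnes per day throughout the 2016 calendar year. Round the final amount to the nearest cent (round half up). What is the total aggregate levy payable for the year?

£165,398.61

1 Jan – 28 Nov 2016: 333 days × 169 tonnes/day = 56,277 tonnes at £2.61/tonne → £146,882.97
29 Nov – 31 Dec 2016: 33 days × 169 tonnes/day = 5,577 tonnes at £3.32/tonne → £18,515.64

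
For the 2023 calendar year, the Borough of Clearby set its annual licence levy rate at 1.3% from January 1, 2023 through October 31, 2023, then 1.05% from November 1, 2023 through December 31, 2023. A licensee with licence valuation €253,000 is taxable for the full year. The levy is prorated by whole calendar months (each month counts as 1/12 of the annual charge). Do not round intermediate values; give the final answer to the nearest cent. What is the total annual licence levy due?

January 1 – October 31, 2023: 10 months at 1.3% → €253,000 × 1.3% × 10/12 = €2,740.8333
November 1 – December 31, 2023: 2 months at 1.05% → €253,000 × 1.05% × 2/12 = €442.7500
Total = €3,183.5833

€3,183.58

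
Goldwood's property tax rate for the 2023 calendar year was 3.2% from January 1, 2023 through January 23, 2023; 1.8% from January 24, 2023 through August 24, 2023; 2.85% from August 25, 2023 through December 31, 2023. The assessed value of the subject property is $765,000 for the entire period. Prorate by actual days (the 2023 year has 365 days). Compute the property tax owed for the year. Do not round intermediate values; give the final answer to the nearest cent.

$17,283.76

January 1 – January 23, 2023: 23 days at 3.2% → $765,000 × 3.2% × 23/365 = $1,542.5753
January 24 – August 24, 2023: 213 days at 1.8% → $765,000 × 1.8% × 213/365 = $8,035.6438
August 25 – December 31, 2023: 129 days at 2.85% → $765,000 × 2.85% × 129/365 = $7,705.5411
Total = $17,283.7603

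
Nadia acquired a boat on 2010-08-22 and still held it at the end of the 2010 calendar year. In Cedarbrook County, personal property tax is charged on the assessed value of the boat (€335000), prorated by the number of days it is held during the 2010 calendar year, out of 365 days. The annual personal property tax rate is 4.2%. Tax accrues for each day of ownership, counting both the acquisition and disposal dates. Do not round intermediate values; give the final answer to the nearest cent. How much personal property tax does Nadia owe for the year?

€5088.33

Days held (2010-08-22 to 2010-12-31): 132 out of 365
Tax = €335000 × 4.2% × 132/365 = €5088.3288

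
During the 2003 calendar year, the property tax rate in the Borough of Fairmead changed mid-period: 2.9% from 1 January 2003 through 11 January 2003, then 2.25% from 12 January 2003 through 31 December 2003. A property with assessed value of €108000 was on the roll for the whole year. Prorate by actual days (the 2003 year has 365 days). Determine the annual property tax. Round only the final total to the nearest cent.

€2451.16

1 January – 11 January 2003: 11 days at 2.9% → €108000 × 2.9% × 11/365 = €94.3890
12 January – 31 December 2003: 354 days at 2.25% → €108000 × 2.25% × 354/365 = €2356.7671
Total = €2451.1562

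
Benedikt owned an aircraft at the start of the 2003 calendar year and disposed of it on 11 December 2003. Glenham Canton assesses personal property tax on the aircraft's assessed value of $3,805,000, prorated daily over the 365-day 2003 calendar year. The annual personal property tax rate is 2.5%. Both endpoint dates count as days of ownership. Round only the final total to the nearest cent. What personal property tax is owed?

$89,912.67

Days held (1 January – 11 December 2003): 345 out of 365
Tax = $3,805,000 × 2.5% × 345/365 = $89,912.6712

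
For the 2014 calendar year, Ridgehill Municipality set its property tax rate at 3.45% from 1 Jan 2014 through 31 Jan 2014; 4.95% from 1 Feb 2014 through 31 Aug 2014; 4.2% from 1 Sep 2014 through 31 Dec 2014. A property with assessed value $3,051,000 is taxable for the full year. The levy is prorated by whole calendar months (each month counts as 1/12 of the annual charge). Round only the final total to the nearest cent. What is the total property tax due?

$139,583.25

1 Jan – 31 Jan 2014: 1 month at 3.45% → $3,051,000 × 3.45% × 1/12 = $8,771.6250
1 Feb – 31 Aug 2014: 7 months at 4.95% → $3,051,000 × 4.95% × 7/12 = $88,097.6250
1 Sep – 31 Dec 2014: 4 months at 4.2% → $3,051,000 × 4.2% × 4/12 = $42,714.0000
Total = $139,583.2500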